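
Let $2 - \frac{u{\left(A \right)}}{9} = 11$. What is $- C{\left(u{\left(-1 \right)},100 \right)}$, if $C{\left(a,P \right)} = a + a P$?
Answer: $8181$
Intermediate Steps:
$u{\left(A \right)} = -81$ ($u{\left(A \right)} = 18 - 99 = -81$)
$C{\left(a,P \right)} = a + P a$
$- C{\left(u{\left(-1 \right)},100 \right)} = - \left(-81\right) \left(1 + 100\right) = - \left(-81\right) 101 = \left(-1\right) \left(-8181\right) = 8181$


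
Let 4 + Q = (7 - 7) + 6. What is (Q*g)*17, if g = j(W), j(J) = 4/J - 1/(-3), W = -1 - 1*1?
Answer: -170/3 ≈ -56.667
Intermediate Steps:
Q = 2 (Q = -4 + ((7 - 7) + 6) = -4 + (0 + 6) = -4 + 6 = 2)
W = -2 (W = -1 - 1 = -2)
j(J) = ⅓ + 4/J (j(J) = 4/J - 1*(-⅓) = 4/J + ⅓ = ⅓ + 4/J)
g = -5/3 (g = (⅓)*(12 - 2)/(-2) = (⅓)*(-½)*10 = -5/3 ≈ -1.6667)
(Q*g)*17 = (2*(-5/3))*17 = -10/3*17 = -170/3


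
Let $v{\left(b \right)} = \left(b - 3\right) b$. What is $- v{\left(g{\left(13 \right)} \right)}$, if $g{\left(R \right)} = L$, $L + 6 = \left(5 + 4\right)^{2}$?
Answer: $-5400$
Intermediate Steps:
$L = 75$ ($L = -6 + \left(5 + 4\right)^{2} = -6 + 9^{2} = -6 + 81 = 75$)
$g{\left(R \right)} = 75$
$v{\left(b \right)} = b \left(-3 + b\right)$ ($v{\left(b \right)} = \left(-3 + b\right) b = b \left(-3 + b\right)$)
$- v{\left(g{\left(13 \right)} \right)} = - 75 \left(-3 + 75\right) = - 75 \cdot 72 = \left(-1\right) 5400 = -5400$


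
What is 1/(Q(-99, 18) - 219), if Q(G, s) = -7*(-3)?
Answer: -1/198 ≈ -0.0050505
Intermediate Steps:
Q(G, s) = 21
1/(Q(-99, 18) - 219) = 1/(21 - 219) = 1/(-198) = -1/198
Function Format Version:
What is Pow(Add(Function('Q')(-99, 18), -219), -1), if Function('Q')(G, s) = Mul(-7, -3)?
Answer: Rational(-1, 198) ≈ -0.0050505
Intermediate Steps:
Function('Q')(G, s) = 21
Pow(Add(Function('Q')(-99, 18), -219), -1) = Pow(Add(21, -219), -1) = Pow(-198, -1) = Rational(-1, 198)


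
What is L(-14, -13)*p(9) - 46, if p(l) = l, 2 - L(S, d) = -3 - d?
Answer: -118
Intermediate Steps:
L(S, d) = 5 + d (L(S, d) = 2 - (-3 - d) = 2 + (3 + d) = 5 + d)
L(-14, -13)*p(9) - 46 = (5 - 13)*9 - 46 = -8*9 - 46 = -72 - 46 = -118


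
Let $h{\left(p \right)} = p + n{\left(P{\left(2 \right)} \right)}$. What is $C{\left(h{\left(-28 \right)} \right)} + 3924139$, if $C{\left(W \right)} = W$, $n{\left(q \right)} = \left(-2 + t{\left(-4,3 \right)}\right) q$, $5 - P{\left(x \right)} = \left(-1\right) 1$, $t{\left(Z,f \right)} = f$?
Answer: $3924117$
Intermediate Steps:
$P{\left(x \right)} = 6$ ($P{\left(x \right)} = 5 - \left(-1\right) 1 = 5 - -1 = 5 + 1 = 6$)
$n{\left(q \right)} = q$ ($n{\left(q \right)} = \left(-2 + 3\right) q = 1 q = q$)
$h{\left(p \right)} = 6 + p$ ($h{\left(p \right)} = p + 6 = 6 + p$)
$C{\left(h{\left(-28 \right)} \right)} + 3924139 = \left(6 - 28\right) + 3924139 = -22 + 3924139 = 3924117$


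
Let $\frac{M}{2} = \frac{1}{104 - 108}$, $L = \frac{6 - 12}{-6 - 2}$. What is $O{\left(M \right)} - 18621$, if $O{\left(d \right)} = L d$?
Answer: $- \frac{148971}{8} \approx -18621.0$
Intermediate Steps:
$L = \frac{3}{4}$ ($L = - \frac{6}{-8} = \left(-6\right) \left(- \frac{1}{8}\right) = \frac{3}{4} \approx 0.75$)
$M = - \frac{1}{2}$ ($M = \frac{2}{104 - 108} = \frac{2}{-4} = 2 \left(- \frac{1}{4}\right) = - \frac{1}{2} \approx -0.5$)
$O{\left(d \right)} = \frac{3 d}{4}$
$O{\left(M \right)} - 18621 = \frac{3}{4} \left(- \frac{1}{2}\right) - 18621 = - \frac{3}{8} - 18621 = - \frac{148971}{8}$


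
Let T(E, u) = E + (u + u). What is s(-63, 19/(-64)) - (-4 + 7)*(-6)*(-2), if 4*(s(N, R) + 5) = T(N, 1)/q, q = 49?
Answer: -8097/196 ≈ -41.311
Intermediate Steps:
T(E, u) = E + 2*u
s(N, R) = -489/98 + N/196 (s(N, R) = -5 + ((N + 2*1)/49)/4 = -5 + ((N + 2)*(1/49))/4 = -5 + ((2 + N)*(1/49))/4 = -5 + (2/49 + N/49)/4 = -5 + (1/98 + N/196) = -489/98 + N/196)
s(-63, 19/(-64)) - (-4 + 7)*(-6)*(-2) = (-489/98 + (1/196)*(-63)) - (-4 + 7)*(-6)*(-2) = (-489/98 - 9/28) - 3*(-6)*(-2) = -1041/196 - (-18)*(-2) = -1041/196 - 1*36 = -1041/196 - 36 = -8097/196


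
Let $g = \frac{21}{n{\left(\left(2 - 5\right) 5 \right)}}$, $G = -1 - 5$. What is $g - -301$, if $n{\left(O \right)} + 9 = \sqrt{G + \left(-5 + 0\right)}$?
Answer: $\frac{27503}{92} - \frac{21 i \sqrt{11}}{92} \approx 298.95 - 0.75706 i$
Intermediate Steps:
$G = -6$ ($G = -1 - 5 = -6$)
$n{\left(O \right)} = -9 + i \sqrt{11}$ ($n{\left(O \right)} = -9 + \sqrt{-6 + \left(-5 + 0\right)} = -9 + \sqrt{-6 - 5} = -9 + \sqrt{-11} = -9 + i \sqrt{11}$)
$g = \frac{21}{-9 + i \sqrt{11}} \approx -2.0543 - 0.75706 i$
$g - -301 = \left(- \frac{189}{92} - \frac{21 i \sqrt{11}}{92}\right) - -301 = \left(- \frac{189}{92} - \frac{21 i \sqrt{11}}{92}\right) + 301 = \frac{27503}{92} - \frac{21 i \sqrt{11}}{92}$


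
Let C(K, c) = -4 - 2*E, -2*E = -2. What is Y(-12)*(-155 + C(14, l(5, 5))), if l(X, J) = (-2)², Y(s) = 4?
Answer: -644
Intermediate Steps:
E = 1 (E = -½*(-2) = 1)
l(X, J) = 4
C(K, c) = -6 (C(K, c) = -4 - 2*1 = -4 - 2 = -6)
Y(-12)*(-155 + C(14, l(5, 5))) = 4*(-155 - 6) = 4*(-161) = -644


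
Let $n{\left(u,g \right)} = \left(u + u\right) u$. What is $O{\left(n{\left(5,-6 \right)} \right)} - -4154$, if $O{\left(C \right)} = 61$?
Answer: $4215$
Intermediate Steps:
$n{\left(u,g \right)} = 2 u^{2}$ ($n{\left(u,g \right)} = 2 u u = 2 u^{2}$)
$O{\left(n{\left(5,-6 \right)} \right)} - -4154 = 61 - -4154 = 61 + 4154 = 4215$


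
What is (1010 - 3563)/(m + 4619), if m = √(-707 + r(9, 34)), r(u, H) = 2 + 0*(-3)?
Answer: -11792307/21335866 + 2553*I*√705/21335866 ≈ -0.5527 + 0.0031771*I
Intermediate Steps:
r(u, H) = 2 (r(u, H) = 2 + 0 = 2)
m = I*√705 (m = √(-707 + 2) = √(-705) = I*√705 ≈ 26.552*I)
(1010 - 3563)/(m + 4619) = (1010 - 3563)/(I*√705 + 4619) = -2553/(4619 + I*√705)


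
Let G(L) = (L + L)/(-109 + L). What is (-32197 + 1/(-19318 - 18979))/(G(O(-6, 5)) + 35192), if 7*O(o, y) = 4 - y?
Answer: -10467211796/11440884077 ≈ -0.91490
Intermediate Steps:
O(o, y) = 4/7 - y/7 (O(o, y) = (4 - y)/7 = 4/7 - y/7)
G(L) = 2*L/(-109 + L) (G(L) = (2*L)/(-109 + L) = 2*L/(-109 + L))
(-32197 + 1/(-19318 - 18979))/(G(O(-6, 5)) + 35192) = (-32197 + 1/(-19318 - 18979))/(2*(4/7 - ⅐*5)/(-109 + (4/7 - ⅐*5)) + 35192) = (-32197 + 1/(-38297))/(2*(4/7 - 5/7)/(-109 + (4/7 - 5/7)) + 35192) = (-32197 - 1/38297)/(2*(-⅐)/(-109 - ⅐) + 35192) = -1233048510/(38297*(2*(-⅐)/(-764/7) + 35192)) = -1233048510/(38297*(2*(-⅐)*(-7/764) + 35192)) = -1233048510/(38297*(1/382 + 35192)) = -1233048510/(38297*13443345/382) = -1233048510/38297*382/13443345 = -10467211796/11440884077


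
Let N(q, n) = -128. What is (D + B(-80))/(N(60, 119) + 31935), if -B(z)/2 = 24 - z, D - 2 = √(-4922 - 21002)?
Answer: -206/31807 + 2*I*√6481/31807 ≈ -0.0064766 + 0.0050621*I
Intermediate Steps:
D = 2 + 2*I*√6481 (D = 2 + √(-4922 - 21002) = 2 + √(-25924) = 2 + 2*I*√6481 ≈ 2.0 + 161.01*I)
B(z) = -48 + 2*z (B(z) = -2*(24 - z) = -48 + 2*z)
(D + B(-80))/(N(60, 119) + 31935) = ((2 + 2*I*√6481) + (-48 + 2*(-80)))/(-128 + 31935) = ((2 + 2*I*√6481) + (-48 - 160))/31807 = ((2 + 2*I*√6481) - 208)*(1/31807) = (-206 + 2*I*√6481)*(1/31807) = -206/31807 + 2*I*√6481/31807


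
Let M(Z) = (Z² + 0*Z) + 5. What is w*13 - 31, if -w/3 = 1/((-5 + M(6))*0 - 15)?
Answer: -142/5 ≈ -28.400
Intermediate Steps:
M(Z) = 5 + Z² (M(Z) = (Z² + 0) + 5 = Z² + 5 = 5 + Z²)
w = ⅕ (w = -3/((-5 + (5 + 6²))*0 - 15) = -3/((-5 + (5 + 36))*0 - 15) = -3/((-5 + 41)*0 - 15) = -3/(36*0 - 15) = -3/(0 - 15) = -3/(-15) = -3*(-1/15) = ⅕ ≈ 0.20000)
w*13 - 31 = (⅕)*13 - 31 = 13/5 - 31 = -142/5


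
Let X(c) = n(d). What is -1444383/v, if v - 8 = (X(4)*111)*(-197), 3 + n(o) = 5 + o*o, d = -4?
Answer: 1444383/393598 ≈ 3.6697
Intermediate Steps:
n(o) = 2 + o**2 (n(o) = -3 + (5 + o*o) = -3 + (5 + o**2) = 2 + o**2)
X(c) = 18 (X(c) = 2 + (-4)**2 = 2 + 16 = 18)
v = -393598 (v = 8 + (18*111)*(-197) = 8 + 1998*(-197) = 8 - 393606 = -393598)
-1444383/v = -1444383/(-393598) = -1444383*(-1/393598) = 1444383/393598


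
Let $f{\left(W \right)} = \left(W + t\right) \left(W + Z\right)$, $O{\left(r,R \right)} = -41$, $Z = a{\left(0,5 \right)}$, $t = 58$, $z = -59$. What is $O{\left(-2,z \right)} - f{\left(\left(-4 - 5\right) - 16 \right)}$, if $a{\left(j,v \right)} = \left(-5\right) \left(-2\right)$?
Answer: $454$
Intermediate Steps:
$a{\left(j,v \right)} = 10$
$Z = 10$
$f{\left(W \right)} = \left(10 + W\right) \left(58 + W\right)$ ($f{\left(W \right)} = \left(W + 58\right) \left(W + 10\right) = \left(58 + W\right) \left(10 + W\right) = \left(10 + W\right) \left(58 + W\right)$)
$O{\left(-2,z \right)} - f{\left(\left(-4 - 5\right) - 16 \right)} = -41 - \left(580 + \left(\left(-4 - 5\right) - 16\right)^{2} + 68 \left(\left(-4 - 5\right) - 16\right)\right) = -41 - \left(580 + \left(-9 - 16\right)^{2} + 68 \left(-9 - 16\right)\right) = -41 - \left(580 + \left(-25\right)^{2} + 68 \left(-25\right)\right) = -41 - \left(580 + 625 - 1700\right) = -41 - -495 = -41 + 495 = 454$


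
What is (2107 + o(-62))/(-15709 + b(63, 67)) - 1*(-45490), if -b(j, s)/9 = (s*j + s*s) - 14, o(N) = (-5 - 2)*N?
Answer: 388620839/8543 ≈ 45490.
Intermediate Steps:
o(N) = -7*N
b(j, s) = 126 - 9*s**2 - 9*j*s (b(j, s) = -9*((s*j + s*s) - 14) = -9*((j*s + s**2) - 14) = -9*((s**2 + j*s) - 14) = -9*(-14 + s**2 + j*s) = 126 - 9*s**2 - 9*j*s)
(2107 + o(-62))/(-15709 + b(63, 67)) - 1*(-45490) = (2107 - 7*(-62))/(-15709 + (126 - 9*67**2 - 9*63*67)) - 1*(-45490) = (2107 + 434)/(-15709 + (126 - 9*4489 - 37989)) + 45490 = 2541/(-15709 + (126 - 40401 - 37989)) + 45490 = 2541/(-15709 - 78264) + 45490 = 2541/(-93973) + 45490 = 2541*(-1/93973) + 45490 = -231/8543 + 45490 = 388620839/8543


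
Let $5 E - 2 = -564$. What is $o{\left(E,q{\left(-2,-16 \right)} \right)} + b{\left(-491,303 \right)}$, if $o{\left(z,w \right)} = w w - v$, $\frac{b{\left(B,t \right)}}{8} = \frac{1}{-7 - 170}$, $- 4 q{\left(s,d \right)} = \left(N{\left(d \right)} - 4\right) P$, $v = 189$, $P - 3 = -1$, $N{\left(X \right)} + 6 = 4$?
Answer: $- \frac{31868}{177} \approx -180.05$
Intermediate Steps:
$N{\left(X \right)} = -2$ ($N{\left(X \right)} = -6 + 4 = -2$)
$P = 2$ ($P = 3 - 1 = 2$)
$q{\left(s,d \right)} = 3$ ($q{\left(s,d \right)} = - \frac{\left(-2 - 4\right) 2}{4} = - \frac{\left(-6\right) 2}{4} = \left(- \frac{1}{4}\right) \left(-12\right) = 3$)
$b{\left(B,t \right)} = - \frac{8}{177}$ ($b{\left(B,t \right)} = \frac{8}{-7 - 170} = \frac{8}{-177} = 8 \left(- \frac{1}{177}\right) = - \frac{8}{177}$)
$E = - \frac{562}{5}$ ($E = \frac{2}{5} + \frac{1}{5} \left(-564\right) = \frac{2}{5} - \frac{564}{5} = - \frac{562}{5} \approx -112.4$)
$o{\left(z,w \right)} = -189 + w^{2}$ ($o{\left(z,w \right)} = w w - 189 = w^{2} - 189 = -189 + w^{2}$)
$o{\left(E,q{\left(-2,-16 \right)} \right)} + b{\left(-491,303 \right)} = \left(-189 + 3^{2}\right) - \frac{8}{177} = \left(-189 + 9\right) - \frac{8}{177} = -180 - \frac{8}{177} = - \frac{31868}{177}$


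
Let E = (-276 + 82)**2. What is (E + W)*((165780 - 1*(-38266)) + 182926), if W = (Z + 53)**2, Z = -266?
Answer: 32120610860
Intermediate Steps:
E = 37636 (E = (-194)**2 = 37636)
W = 45369 (W = (-266 + 53)**2 = (-213)**2 = 45369)
(E + W)*((165780 - 1*(-38266)) + 182926) = (37636 + 45369)*((165780 - 1*(-38266)) + 182926) = 83005*((165780 + 38266) + 182926) = 83005*(204046 + 182926) = 83005*386972 = 32120610860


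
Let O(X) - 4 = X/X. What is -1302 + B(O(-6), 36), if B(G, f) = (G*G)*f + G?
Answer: -397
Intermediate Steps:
O(X) = 5 (O(X) = 4 + X/X = 4 + 1 = 5)
B(G, f) = G + f*G² (B(G, f) = G²*f + G = f*G² + G = G + f*G²)
-1302 + B(O(-6), 36) = -1302 + 5*(1 + 5*36) = -1302 + 5*(1 + 180) = -1302 + 5*181 = -1302 + 905 = -397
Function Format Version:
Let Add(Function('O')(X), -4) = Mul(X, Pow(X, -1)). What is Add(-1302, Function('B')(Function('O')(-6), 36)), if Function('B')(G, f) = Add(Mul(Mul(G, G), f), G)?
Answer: -397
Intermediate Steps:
Function('O')(X) = 5 (Function('O')(X) = Add(4, Mul(X, Pow(X, -1))) = Add(4, 1) = 5)
Function('B')(G, f) = Add(G, Mul(f, Pow(G, 2))) (Function('B')(G, f) = Add(Mul(Pow(G, 2), f), G) = Add(Mul(f, Pow(G, 2)), G) = Add(G, Mul(f, Pow(G, 2))))
Add(-1302, Function('B')(Function('O')(-6), 36)) = Add(-1302, Mul(5, Add(1, Mul(5, 36)))) = Add(-1302, Mul(5, Add(1, 180))) = Add(-1302, Mul(5, 181)) = Add(-1302, 905) = -397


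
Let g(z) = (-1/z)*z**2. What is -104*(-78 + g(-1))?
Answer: 8008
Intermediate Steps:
g(z) = -z
-104*(-78 + g(-1)) = -104*(-78 - 1*(-1)) = -104*(-78 + 1) = -104*(-77) = 8008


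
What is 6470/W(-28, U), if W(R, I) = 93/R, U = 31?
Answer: -181160/93 ≈ -1948.0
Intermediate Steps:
6470/W(-28, U) = 6470/((93/(-28))) = 6470/((93*(-1/28))) = 6470/(-93/28) = 6470*(-28/93) = -181160/93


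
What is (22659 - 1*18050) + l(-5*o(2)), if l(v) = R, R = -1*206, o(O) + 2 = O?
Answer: 4403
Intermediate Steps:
o(O) = -2 + O
R = -206
l(v) = -206
(22659 - 1*18050) + l(-5*o(2)) = (22659 - 1*18050) - 206 = (22659 - 18050) - 206 = 4609 - 206 = 4403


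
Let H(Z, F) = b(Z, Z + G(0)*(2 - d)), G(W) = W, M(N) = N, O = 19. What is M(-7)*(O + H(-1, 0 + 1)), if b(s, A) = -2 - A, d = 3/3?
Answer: -126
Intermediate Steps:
d = 1 (d = 3*(⅓) = 1)
H(Z, F) = -2 - Z (H(Z, F) = -2 - (Z + 0*(2 - 1*1)) = -2 - (Z + 0*(2 - 1)) = -2 - (Z + 0*1) = -2 - (Z + 0) = -2 - Z)
M(-7)*(O + H(-1, 0 + 1)) = -7*(19 + (-2 - 1*(-1))) = -7*(19 + (-2 + 1)) = -7*(19 - 1) = -7*18 = -126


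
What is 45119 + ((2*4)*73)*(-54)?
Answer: 13583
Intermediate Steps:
45119 + ((2*4)*73)*(-54) = 45119 + (8*73)*(-54) = 45119 + 584*(-54) = 45119 - 31536 = 13583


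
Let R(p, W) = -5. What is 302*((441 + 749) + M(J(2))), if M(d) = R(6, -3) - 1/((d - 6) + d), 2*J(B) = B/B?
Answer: 1789652/5 ≈ 3.5793e+5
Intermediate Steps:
J(B) = 1/2 (J(B) = (B/B)/2 = (1/2)*1 = 1/2)
M(d) = -5 - 1/(-6 + 2*d) (M(d) = -5 - 1/((d - 6) + d) = -5 - 1/((-6 + d) + d) = -5 - 1/(-6 + 2*d))
302*((441 + 749) + M(J(2))) = 302*((441 + 749) + (29 - 10*1/2)/(2*(-3 + 1/2))) = 302*(1190 + (29 - 5)/(2*(-5/2))) = 302*(1190 + (1/2)*(-2/5)*24) = 302*(1190 - 24/5) = 302*(5926/5) = 1789652/5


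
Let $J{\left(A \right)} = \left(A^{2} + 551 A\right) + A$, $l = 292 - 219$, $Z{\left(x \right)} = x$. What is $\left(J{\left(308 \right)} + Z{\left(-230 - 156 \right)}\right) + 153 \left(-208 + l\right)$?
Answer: $243839$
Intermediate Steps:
$l = 73$ ($l = 292 - 219 = 73$)
$J{\left(A \right)} = A^{2} + 552 A$
$\left(J{\left(308 \right)} + Z{\left(-230 - 156 \right)}\right) + 153 \left(-208 + l\right) = \left(308 \left(552 + 308\right) - 386\right) + 153 \left(-208 + 73\right) = \left(308 \cdot 860 - 386\right) + 153 \left(-135\right) = \left(264880 - 386\right) - 20655 = 264494 - 20655 = 243839$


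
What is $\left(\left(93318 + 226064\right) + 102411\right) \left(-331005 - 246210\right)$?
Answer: $-243465246495$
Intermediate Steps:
$\left(\left(93318 + 226064\right) + 102411\right) \left(-331005 - 246210\right) = \left(319382 + 102411\right) \left(-577215\right) = 421793 \left(-577215\right) = -243465246495$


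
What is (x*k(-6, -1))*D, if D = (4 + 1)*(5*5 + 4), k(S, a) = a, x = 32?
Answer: -4640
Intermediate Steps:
D = 145 (D = 5*(25 + 4) = 5*29 = 145)
(x*k(-6, -1))*D = (32*(-1))*145 = -32*145 = -4640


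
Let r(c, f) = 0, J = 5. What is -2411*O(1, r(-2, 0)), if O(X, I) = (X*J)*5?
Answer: -60275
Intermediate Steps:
O(X, I) = 25*X (O(X, I) = (X*5)*5 = (5*X)*5 = 25*X)
-2411*O(1, r(-2, 0)) = -60275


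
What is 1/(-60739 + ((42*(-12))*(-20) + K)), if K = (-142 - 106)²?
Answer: 1/10845 ≈ 9.2208e-5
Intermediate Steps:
K = 61504 (K = (-248)² = 61504)
1/(-60739 + ((42*(-12))*(-20) + K)) = 1/(-60739 + ((42*(-12))*(-20) + 61504)) = 1/(-60739 + (-504*(-20) + 61504)) = 1/(-60739 + (10080 + 61504)) = 1/(-60739 + 71584) = 1/10845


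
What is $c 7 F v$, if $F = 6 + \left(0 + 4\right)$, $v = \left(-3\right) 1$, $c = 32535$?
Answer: $-6832350$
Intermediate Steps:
$v = -3$
$F = 10$ ($F = 6 + 4 = 10$)
$c 7 F v = 32535 \cdot 7 \cdot 10 \left(-3\right) = 32535 \cdot 7 \left(-30\right) = 32535 \left(-210\right) = -6832350$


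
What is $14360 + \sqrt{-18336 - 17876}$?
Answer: $14360 + 2 i \sqrt{9053} \approx 14360.0 + 190.29 i$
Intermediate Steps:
$14360 + \sqrt{-18336 - 17876} = 14360 + \sqrt{-36212} = 14360 + 2 i \sqrt{9053}$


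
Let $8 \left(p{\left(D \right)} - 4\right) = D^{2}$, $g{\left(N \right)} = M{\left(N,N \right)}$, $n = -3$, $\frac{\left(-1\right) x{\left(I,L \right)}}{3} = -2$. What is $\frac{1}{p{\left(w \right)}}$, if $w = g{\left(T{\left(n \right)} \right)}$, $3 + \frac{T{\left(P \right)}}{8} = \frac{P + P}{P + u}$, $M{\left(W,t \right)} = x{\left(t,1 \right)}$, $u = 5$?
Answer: $\frac{2}{17} \approx 0.11765$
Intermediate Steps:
$x{\left(I,L \right)} = 6$ ($x{\left(I,L \right)} = \left(-3\right) \left(-2\right) = 6$)
$M{\left(W,t \right)} = 6$
$T{\left(P \right)} = -24 + \frac{16 P}{5 + P}$ ($T{\left(P \right)} = -24 + 8 \frac{P + P}{P + 5} = -24 + 8 \frac{2 P}{5 + P} = -24 + \frac{16 P}{5 + P}$)
$g{\left(N \right)} = 6$
$w = 6$
$p{\left(D \right)} = 4 + \frac{D^{2}}{8}$
$\frac{1}{p{\left(w \right)}} = \frac{1}{4 + \frac{6^{2}}{8}} = \frac{1}{4 + \frac{1}{8} \cdot 36} = \frac{1}{4 + \frac{9}{2}} = \frac{1}{\frac{17}{2}} = \frac{2}{17}$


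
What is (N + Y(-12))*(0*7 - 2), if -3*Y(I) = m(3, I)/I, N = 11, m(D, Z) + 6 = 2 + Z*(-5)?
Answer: -226/9 ≈ -25.111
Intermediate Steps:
m(D, Z) = -4 - 5*Z (m(D, Z) = -6 + (2 + Z*(-5)) = -6 + (2 - 5*Z) = -4 - 5*Z)
Y(I) = -(-4 - 5*I)/(3*I)
(N + Y(-12))*(0*7 - 2) = (11 + (⅓)*(4 + 5*(-12))/(-12))*(0*7 - 2) = (11 + (⅓)*(-1/12)*(4 - 60))*(0 - 2) = (11 + (⅓)*(-1/12)*(-56))*(-2) = (11 + 14/9)*(-2) = (113/9)*(-2) = -226/9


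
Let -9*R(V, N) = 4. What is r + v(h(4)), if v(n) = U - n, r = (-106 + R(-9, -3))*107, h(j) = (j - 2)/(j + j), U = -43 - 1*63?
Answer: -413849/36 ≈ -11496.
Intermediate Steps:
R(V, N) = -4/9 (R(V, N) = -⅑*4 = -4/9)
U = -106 (U = -43 - 63 = -106)
h(j) = (-2 + j)/(2*j) (h(j) = (-2 + j)/((2*j)) = (-2 + j)*(1/(2*j)) = (-2 + j)/(2*j))
r = -102506/9 (r = (-106 - 4/9)*107 = -958/9*107 = -102506/9 ≈ -11390.)
v(n) = -106 - n
r + v(h(4)) = -102506/9 + (-106 - (-2 + 4)/(2*4)) = -102506/9 + (-106 - 2/(2*4)) = -102506/9 + (-106 - 1*¼) = -102506/9 + (-106 - ¼) = -102506/9 - 425/4 = -413849/36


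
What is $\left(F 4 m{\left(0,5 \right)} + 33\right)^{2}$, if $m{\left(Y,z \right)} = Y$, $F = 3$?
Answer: $1089$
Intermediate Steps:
$\left(F 4 m{\left(0,5 \right)} + 33\right)^{2} = \left(3 \cdot 4 \cdot 0 + 33\right)^{2} = \left(12 \cdot 0 + 33\right)^{2} = \left(0 + 33\right)^{2} = 33^{2} = 1089$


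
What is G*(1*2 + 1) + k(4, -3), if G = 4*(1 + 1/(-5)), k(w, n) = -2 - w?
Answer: 18/5 ≈ 3.6000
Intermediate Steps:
G = 16/5 (G = 4*(1 - 1/5) = 4*(4/5) = 16/5 ≈ 3.2000)
G*(1*2 + 1) + k(4, -3) = 16*(1*2 + 1)/5 + (-2 - 1*4) = 16*(2 + 1)/5 + (-2 - 4) = (16/5)*3 - 6 = 48/5 - 6 = 18/5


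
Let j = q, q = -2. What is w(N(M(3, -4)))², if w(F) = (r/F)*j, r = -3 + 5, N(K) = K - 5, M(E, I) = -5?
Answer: 4/25 ≈ 0.16000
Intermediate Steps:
N(K) = -5 + K
r = 2
j = -2
w(F) = -4/F (w(F) = (2/F)*(-2) = -4/F)
w(N(M(3, -4)))² = (-4/(-5 - 5))² = (-4/(-10))² = (-4*(-⅒))² = (⅖)² = 4/25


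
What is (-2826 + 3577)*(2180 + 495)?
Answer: 2008925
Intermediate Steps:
(-2826 + 3577)*(2180 + 495) = 751*2675 = 2008925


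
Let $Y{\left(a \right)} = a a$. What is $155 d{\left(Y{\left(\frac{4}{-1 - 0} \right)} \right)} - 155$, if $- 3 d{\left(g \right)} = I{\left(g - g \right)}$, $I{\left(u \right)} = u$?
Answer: $-155$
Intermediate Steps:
$Y{\left(a \right)} = a^{2}$
$d{\left(g \right)} = 0$ ($d{\left(g \right)} = - \frac{g - g}{3} = \left(- \frac{1}{3}\right) 0 = 0$)
$155 d{\left(Y{\left(\frac{4}{-1 - 0} \right)} \right)} - 155 = 155 \cdot 0 - 155 = 0 - 155 = -155$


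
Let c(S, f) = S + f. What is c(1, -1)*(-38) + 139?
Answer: 139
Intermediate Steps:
c(1, -1)*(-38) + 139 = (1 - 1)*(-38) + 139 = 0*(-38) + 139 = 0 + 139 = 139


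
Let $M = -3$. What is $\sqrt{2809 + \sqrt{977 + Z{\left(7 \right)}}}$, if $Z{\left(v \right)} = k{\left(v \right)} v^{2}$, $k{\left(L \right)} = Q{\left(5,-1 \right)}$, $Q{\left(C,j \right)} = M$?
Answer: $\sqrt{2809 + \sqrt{830}} \approx 53.271$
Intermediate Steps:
$Q{\left(C,j \right)} = -3$
$k{\left(L \right)} = -3$
$Z{\left(v \right)} = - 3 v^{2}$
$\sqrt{2809 + \sqrt{977 + Z{\left(7 \right)}}} = \sqrt{2809 + \sqrt{977 - 3 \cdot 7^{2}}} = \sqrt{2809 + \sqrt{977 - 147}} = \sqrt{2809 + \sqrt{830}}$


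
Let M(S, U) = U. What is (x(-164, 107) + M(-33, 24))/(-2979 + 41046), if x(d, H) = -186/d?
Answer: 687/1040498 ≈ 0.00066026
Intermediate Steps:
(x(-164, 107) + M(-33, 24))/(-2979 + 41046) = (-186/(-164) + 24)/(-2979 + 41046) = (-186*(-1/164) + 24)/38067 = (93/82 + 24)*(1/38067) = (2061/82)*(1/38067) = 687/1040498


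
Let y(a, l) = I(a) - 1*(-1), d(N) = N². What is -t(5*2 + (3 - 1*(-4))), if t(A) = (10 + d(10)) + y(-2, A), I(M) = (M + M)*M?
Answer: -119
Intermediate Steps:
I(M) = 2*M² (I(M) = (2*M)*M = 2*M²)
y(a, l) = 1 + 2*a² (y(a, l) = 2*a² - 1*(-1) = 2*a² + 1 = 1 + 2*a²)
t(A) = 119 (t(A) = (10 + 10²) + (1 + 2*(-2)²) = (10 + 100) + (1 + 2*4) = 110 + (1 + 8) = 110 + 9 = 119)
-t(5*2 + (3 - 1*(-4))) = -1*119 = -119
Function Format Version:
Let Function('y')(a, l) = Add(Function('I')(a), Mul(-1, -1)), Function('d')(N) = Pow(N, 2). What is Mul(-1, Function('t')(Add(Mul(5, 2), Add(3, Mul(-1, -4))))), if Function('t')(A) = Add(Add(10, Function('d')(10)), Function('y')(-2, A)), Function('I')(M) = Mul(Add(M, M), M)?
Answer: -119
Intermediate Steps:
Function('I')(M) = Mul(2, Pow(M, 2)) (Function('I')(M) = Mul(Mul(2, M), M) = Mul(2, Pow(M, 2)))
Function('y')(a, l) = Add(1, Mul(2, Pow(a, 2))) (Function('y')(a, l) = Add(Mul(2, Pow(a, 2)), Mul(-1, -1)) = Add(Mul(2, Pow(a, 2)), 1) = Add(1, Mul(2, Pow(a, 2))))
Function('t')(A) = 119 (Function('t')(A) = Add(Add(10, Pow(10, 2)), Add(1, Mul(2, Pow(-2, 2)))) = Add(Add(10, 100), Add(1, Mul(2, 4))) = Add(110, Add(1, 8)) = Add(110, 9) = 119)
Mul(-1, Function('t')(Add(Mul(5, 2), Add(3, Mul(-1, -4))))) = Mul(-1, 119) = -119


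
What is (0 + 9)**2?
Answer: 81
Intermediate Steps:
(0 + 9)**2 = 9**2 = 81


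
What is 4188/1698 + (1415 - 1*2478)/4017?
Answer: 2503037/1136811 ≈ 2.2018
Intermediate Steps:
4188/1698 + (1415 - 1*2478)/4017 = 4188*(1/1698) + (1415 - 2478)*(1/4017) = 698/283 - 1063*1/4017 = 698/283 - 1063/4017 = 2503037/1136811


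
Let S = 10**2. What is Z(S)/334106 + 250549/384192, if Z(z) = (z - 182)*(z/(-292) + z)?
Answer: 2940817364281/4685171110848 ≈ 0.62769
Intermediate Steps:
S = 100
Z(z) = 291*z*(-182 + z)/292 (Z(z) = (-182 + z)*(z*(-1/292) + z) = (-182 + z)*(-z/292 + z) = (-182 + z)*(291*z/292) = 291*z*(-182 + z)/292)
Z(S)/334106 + 250549/384192 = ((291/292)*100*(-182 + 100))/334106 + 250549/384192 = ((291/292)*100*(-82))*(1/334106) + 250549*(1/384192) = -596550/73*1/334106 + 250549/384192 = -298275/12194869 + 250549/384192 = 2940817364281/4685171110848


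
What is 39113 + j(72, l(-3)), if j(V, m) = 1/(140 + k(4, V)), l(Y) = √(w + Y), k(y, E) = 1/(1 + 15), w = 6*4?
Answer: 87652249/2241 ≈ 39113.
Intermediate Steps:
w = 24
k(y, E) = 1/16
l(Y) = √(24 + Y)
j(V, m) = 16/2241 (j(V, m) = 1/(140 + 1/16) = 1/(2241/16) = 16/2241)
39113 + j(72, l(-3)) = 39113 + 16/2241 = 87652249/2241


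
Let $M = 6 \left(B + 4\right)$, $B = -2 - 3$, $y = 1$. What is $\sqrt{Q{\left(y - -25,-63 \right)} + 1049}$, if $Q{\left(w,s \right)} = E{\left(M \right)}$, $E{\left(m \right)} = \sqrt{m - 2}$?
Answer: $\sqrt{1049 + 2 i \sqrt{2}} \approx 32.388 + 0.0437 i$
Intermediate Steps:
$B = -5$ ($B = -2 - 3 = -5$)
$M = -6$ ($M = 6 \left(-5 + 4\right) = 6 \left(-1\right) = -6$)
$E{\left(m \right)} = \sqrt{-2 + m}$
$Q{\left(w,s \right)} = 2 i \sqrt{2}$ ($Q{\left(w,s \right)} = \sqrt{-2 - 6} = \sqrt{-8} = 2 i \sqrt{2}$)
$\sqrt{Q{\left(y - -25,-63 \right)} + 1049} = \sqrt{2 i \sqrt{2} + 1049} = \sqrt{1049 + 2 i \sqrt{2}}$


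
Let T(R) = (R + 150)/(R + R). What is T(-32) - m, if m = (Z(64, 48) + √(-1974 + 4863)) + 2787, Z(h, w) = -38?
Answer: -88027/32 - 3*√321 ≈ -2804.6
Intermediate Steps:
T(R) = (150 + R)/(2*R) (T(R) = (150 + R)/((2*R)) = (150 + R)*(1/(2*R)) = (150 + R)/(2*R))
m = 2749 + 3*√321 (m = (-38 + √(-1974 + 4863)) + 2787 = (-38 + √2889) + 2787 = (-38 + 3*√321) + 2787 = 2749 + 3*√321 ≈ 2802.8)
T(-32) - m = (½)*(150 - 32)/(-32) - (2749 + 3*√321) = (½)*(-1/32)*118 + (-2749 - 3*√321) = -59/32 + (-2749 - 3*√321) = -88027/32 - 3*√321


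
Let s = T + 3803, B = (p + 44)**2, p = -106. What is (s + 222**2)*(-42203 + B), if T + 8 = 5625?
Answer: -2251826736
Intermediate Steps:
T = 5617 (T = -8 + 5625 = 5617)
B = 3844 (B = (-106 + 44)**2 = (-62)**2 = 3844)
s = 9420 (s = 5617 + 3803 = 9420)
(s + 222**2)*(-42203 + B) = (9420 + 222**2)*(-42203 + 3844) = (9420 + 49284)*(-38359) = 58704*(-38359) = -2251826736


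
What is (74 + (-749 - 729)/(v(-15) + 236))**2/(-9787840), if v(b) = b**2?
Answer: -66569281/130007596540 ≈ -0.00051204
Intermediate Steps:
(74 + (-749 - 729)/(v(-15) + 236))**2/(-9787840) = (74 + (-749 - 729)/((-15)**2 + 236))**2/(-9787840) = (74 - 1478/(225 + 236))**2*(-1/9787840) = (74 - 1478/461)**2*(-1/9787840) = (32636/461)**2*(-1/9787840) = (1065108496/212521)*(-1/9787840) = -66569281/130007596540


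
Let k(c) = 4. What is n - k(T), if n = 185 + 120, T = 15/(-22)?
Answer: 301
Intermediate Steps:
T = -15/22 (T = 15*(-1/22) = -15/22 ≈ -0.68182)
n = 305
n - k(T) = 305 - 1*4 = 305 - 4 = 301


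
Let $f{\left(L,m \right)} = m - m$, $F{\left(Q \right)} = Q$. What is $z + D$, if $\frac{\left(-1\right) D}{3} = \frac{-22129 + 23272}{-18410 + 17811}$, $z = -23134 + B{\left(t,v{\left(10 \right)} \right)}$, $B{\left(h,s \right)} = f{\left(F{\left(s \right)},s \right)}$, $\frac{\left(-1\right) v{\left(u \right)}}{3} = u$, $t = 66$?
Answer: $- \frac{13853837}{599} \approx -23128.0$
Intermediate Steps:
$f{\left(L,m \right)} = 0$
$v{\left(u \right)} = - 3 u$
$B{\left(h,s \right)} = 0$
$z = -23134$ ($z = -23134 + 0 = -23134$)
$D = \frac{3429}{599}$ ($D = - 3 \frac{-22129 + 23272}{-18410 + 17811} = - 3 \frac{1143}{-599} = - 3 \cdot 1143 \left(- \frac{1}{599}\right) = \left(-3\right) \left(- \frac{1143}{599}\right) = \frac{3429}{599} \approx 5.7245$)
$z + D = -23134 + \frac{3429}{599} = - \frac{13853837}{599}$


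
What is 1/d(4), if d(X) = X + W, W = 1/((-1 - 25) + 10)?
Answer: 16/63 ≈ 0.25397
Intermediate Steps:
W = -1/16 (W = 1/(-26 + 10) = 1/(-16) = -1/16 ≈ -0.062500)
d(X) = -1/16 + X (d(X) = X - 1/16 = -1/16 + X)
1/d(4) = 1/(-1/16 + 4) = 1/(63/16) = 16/63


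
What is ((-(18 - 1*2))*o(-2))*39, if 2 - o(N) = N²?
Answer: 1248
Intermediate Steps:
o(N) = 2 - N²
((-(18 - 1*2))*o(-2))*39 = ((-(18 - 1*2))*(2 - 1*(-2)²))*39 = ((-(18 - 2))*(2 - 1*4))*39 = ((-1*16)*(2 - 4))*39 = -16*(-2)*39 = 32*39 = 1248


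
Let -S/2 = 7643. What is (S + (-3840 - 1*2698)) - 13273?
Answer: -35097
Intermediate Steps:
S = -15286 (S = -2*7643 = -15286)
(S + (-3840 - 1*2698)) - 13273 = (-15286 + (-3840 - 1*2698)) - 13273 = (-15286 + (-3840 - 2698)) - 13273 = (-15286 - 6538) - 13273 = -21824 - 13273 = -35097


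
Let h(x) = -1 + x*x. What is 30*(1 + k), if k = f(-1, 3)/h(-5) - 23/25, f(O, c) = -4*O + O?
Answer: 123/20 ≈ 6.1500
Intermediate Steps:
h(x) = -1 + x²
f(O, c) = -3*O
k = -159/200 (k = (-3*(-1))/(-1 + (-5)²) - 23/25 = 3/(-1 + 25) - 23*1/25 = 3/24 - 23/25 = 3*(1/24) - 23/25 = ⅛ - 23/25 = -159/200 ≈ -0.79500)
30*(1 + k) = 30*(1 - 159/200) = 30*(41/200) = 123/20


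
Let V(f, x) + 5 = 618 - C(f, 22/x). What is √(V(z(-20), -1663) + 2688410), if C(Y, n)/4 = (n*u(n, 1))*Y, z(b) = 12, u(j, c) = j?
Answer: 3*√826297625095/1663 ≈ 1639.8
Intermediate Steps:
C(Y, n) = 4*Y*n² (C(Y, n) = 4*((n*n)*Y) = 4*(n²*Y) = 4*(Y*n²) = 4*Y*n²)
V(f, x) = 613 - 1936*f/x² (V(f, x) = -5 + (618 - 4*f*(22/x)²) = -5 + (618 - 4*f*484/x²) = -5 + (618 - 1936*f/x²) = 613 - 1936*f/x²)
√(V(z(-20), -1663) + 2688410) = √((613 - 1936*12/(-1663)²) + 2688410) = √((613 - 1936*12*1/2765569) + 2688410) = √((613 - 23232/2765569) + 2688410) = √(1695270565/2765569 + 2688410) = √(7436678625855/2765569) = 3*√826297625095/1663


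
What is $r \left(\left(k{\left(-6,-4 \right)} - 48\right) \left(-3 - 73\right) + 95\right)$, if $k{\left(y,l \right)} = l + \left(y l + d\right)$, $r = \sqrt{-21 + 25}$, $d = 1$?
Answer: $4294$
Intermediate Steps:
$r = 2$ ($r = \sqrt{4} = 2$)
$k{\left(y,l \right)} = 1 + l + l y$ ($k{\left(y,l \right)} = l + \left(y l + 1\right) = l + \left(l y + 1\right) = l + \left(1 + l y\right) = 1 + l + l y$)
$r \left(\left(k{\left(-6,-4 \right)} - 48\right) \left(-3 - 73\right) + 95\right) = 2 \left(\left(\left(1 - 4 - -24\right) - 48\right) \left(-3 - 73\right) + 95\right) = 2 \left(\left(\left(1 - 4 + 24\right) - 48\right) \left(-76\right) + 95\right) = 2 \left(\left(21 - 48\right) \left(-76\right) + 95\right) = 2 \left(\left(-27\right) \left(-76\right) + 95\right) = 2 \left(2052 + 95\right) = 2 \cdot 2147 = 4294$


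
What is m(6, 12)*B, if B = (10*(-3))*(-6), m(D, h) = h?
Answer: 2160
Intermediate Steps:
B = 180 (B = -30*(-6) = 180)
m(6, 12)*B = 12*180 = 2160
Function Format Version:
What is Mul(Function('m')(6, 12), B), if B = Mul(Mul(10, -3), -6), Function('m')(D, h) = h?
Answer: 2160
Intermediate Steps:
B = 180 (B = Mul(-30, -6) = 180)
Mul(Function('m')(6, 12), B) = Mul(12, 180) = 2160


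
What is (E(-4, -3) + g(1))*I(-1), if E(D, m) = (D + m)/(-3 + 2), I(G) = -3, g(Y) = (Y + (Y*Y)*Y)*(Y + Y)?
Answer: -33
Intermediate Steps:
g(Y) = 2*Y*(Y + Y³) (g(Y) = (Y + Y²*Y)*(2*Y) = (Y + Y³)*(2*Y) = 2*Y*(Y + Y³))
E(D, m) = -D - m (E(D, m) = (D + m)/(-1) = (D + m)*(-1) = -D - m)
(E(-4, -3) + g(1))*I(-1) = ((-1*(-4) - 1*(-3)) + 2*1²*(1 + 1²))*(-3) = ((4 + 3) + 2*1*(1 + 1))*(-3) = (7 + 2*1*2)*(-3) = (7 + 4)*(-3) = 11*(-3) = -33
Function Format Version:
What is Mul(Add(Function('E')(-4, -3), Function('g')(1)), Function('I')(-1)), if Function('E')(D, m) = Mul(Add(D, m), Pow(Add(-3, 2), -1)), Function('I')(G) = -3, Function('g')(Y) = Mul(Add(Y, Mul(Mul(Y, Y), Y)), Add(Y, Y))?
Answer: -33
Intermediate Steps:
Function('g')(Y) = Mul(2, Y, Add(Y, Pow(Y, 3))) (Function('g')(Y) = Mul(Add(Y, Mul(Pow(Y, 2), Y)), Mul(2, Y)) = Mul(Add(Y, Pow(Y, 3)), Mul(2, Y)) = Mul(2, Y, Add(Y, Pow(Y, 3))))
Function('E')(D, m) = Add(Mul(-1, D), Mul(-1, m)) (Function('E')(D, m) = Mul(Add(D, m), Pow(-1, -1)) = Mul(Add(D, m), -1) = Add(Mul(-1, D), Mul(-1, m)))
Mul(Add(Function('E')(-4, -3), Function('g')(1)), Function('I')(-1)) = Mul(Add(Add(Mul(-1, -4), Mul(-1, -3)), Mul(2, Pow(1, 2), Add(1, Pow(1, 2)))), -3) = Mul(Add(Add(4, 3), Mul(2, 1, Add(1, 1))), -3) = Mul(Add(7, Mul(2, 1, 2)), -3) = Mul(Add(7, 4), -3) = Mul(11, -3) = -33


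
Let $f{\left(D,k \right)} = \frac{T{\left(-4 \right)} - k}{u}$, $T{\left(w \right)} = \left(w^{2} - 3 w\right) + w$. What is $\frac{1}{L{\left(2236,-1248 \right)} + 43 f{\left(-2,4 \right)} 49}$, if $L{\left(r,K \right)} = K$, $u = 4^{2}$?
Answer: $\frac{4}{5543} \approx 0.00072163$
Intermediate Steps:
$u = 16$
$T{\left(w \right)} = w^{2} - 2 w$
$f{\left(D,k \right)} = \frac{3}{2} - \frac{k}{16}$ ($f{\left(D,k \right)} = \frac{- 4 \left(-2 - 4\right) - k}{16} = \left(\left(-4\right) \left(-6\right) - k\right) \frac{1}{16} = \left(24 - k\right) \frac{1}{16} = \frac{3}{2} - \frac{k}{16}$)
$\frac{1}{L{\left(2236,-1248 \right)} + 43 f{\left(-2,4 \right)} 49} = \frac{1}{-1248 + 43 \left(\frac{3}{2} - \frac{1}{4}\right) 49} = \frac{1}{-1248 + 43 \cdot \frac{5}{4} \cdot 49} = \frac{1}{-1248 + \frac{215}{4} \cdot 49} = \frac{1}{-1248 + \frac{10535}{4}} = \frac{1}{\frac{5543}{4}} = \frac{4}{5543}$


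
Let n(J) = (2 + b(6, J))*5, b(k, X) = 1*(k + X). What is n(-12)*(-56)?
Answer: 1120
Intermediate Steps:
b(k, X) = X + k (b(k, X) = 1*(X + k) = X + k)
n(J) = 40 + 5*J (n(J) = (2 + (J + 6))*5 = (2 + (6 + J))*5 = (8 + J)*5 = 40 + 5*J)
n(-12)*(-56) = (40 + 5*(-12))*(-56) = (40 - 60)*(-56) = -20*(-56) = 1120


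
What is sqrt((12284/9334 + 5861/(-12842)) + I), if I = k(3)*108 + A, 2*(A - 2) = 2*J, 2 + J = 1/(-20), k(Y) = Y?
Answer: sqrt(29168216364462168305)/299668070 ≈ 18.022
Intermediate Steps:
J = -41/20 (J = -2 + 1/(-20) = -2 - 1/20 = -41/20 ≈ -2.0500)
A = -1/20 (A = 2 + (2*(-41/20))/2 = 2 + (1/2)*(-41/10) = 2 - 41/20 = -1/20 ≈ -0.050000)
I = 6479/20 (I = 3*108 - 1/20 = 324 - 1/20 = 6479/20 ≈ 323.95)
sqrt((12284/9334 + 5861/(-12842)) + I) = sqrt((12284/9334 + 5861/(-12842)) + 6479/20) = sqrt((12284*(1/9334) + 5861*(-1/12842)) + 6479/20) = sqrt((6142/4667 - 5861/12842) + 6479/20) = sqrt(51522277/59933614 + 6479/20) = sqrt(194670165323/599336140) = sqrt(29168216364462168305)/299668070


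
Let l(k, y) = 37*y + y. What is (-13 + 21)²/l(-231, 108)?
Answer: 8/513 ≈ 0.015595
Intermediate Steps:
l(k, y) = 38*y
(-13 + 21)²/l(-231, 108) = (-13 + 21)²/((38*108)) = 8²/4104 = 64*(1/4104) = 8/513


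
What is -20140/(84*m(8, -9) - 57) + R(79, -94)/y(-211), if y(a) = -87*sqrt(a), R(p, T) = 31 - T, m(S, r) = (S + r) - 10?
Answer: 20140/981 + 125*I*sqrt(211)/18357 ≈ 20.53 + 0.098912*I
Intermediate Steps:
m(S, r) = -10 + S + r
-20140/(84*m(8, -9) - 57) + R(79, -94)/y(-211) = -20140/(84*(-10 + 8 - 9) - 57) + (31 - 1*(-94))/((-87*I*sqrt(211))) = -20140/(84*(-11) - 57) + (31 + 94)/((-87*I*sqrt(211))) = -20140/(-924 - 57) + 125/((-87*I*sqrt(211))) = -20140/(-981) + 125*(I*sqrt(211)/18357) = -20140*(-1/981) + 125*I*sqrt(211)/18357 = 20140/981 + 125*I*sqrt(211)/18357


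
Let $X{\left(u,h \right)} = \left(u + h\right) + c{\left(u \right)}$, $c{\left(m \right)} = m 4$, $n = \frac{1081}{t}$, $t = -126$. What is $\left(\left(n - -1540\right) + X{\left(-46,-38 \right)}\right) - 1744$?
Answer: $- \frac{60553}{126} \approx -480.58$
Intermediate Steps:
$n = - \frac{1081}{126}$ ($n = \frac{1081}{-126} = 1081 \left(- \frac{1}{126}\right) = - \frac{1081}{126} \approx -8.5794$)
$c{\left(m \right)} = 4 m$
$X{\left(u,h \right)} = h + 5 u$ ($X{\left(u,h \right)} = \left(u + h\right) + 4 u = \left(h + u\right) + 4 u = h + 5 u$)
$\left(\left(n - -1540\right) + X{\left(-46,-38 \right)}\right) - 1744 = \left(\left(- \frac{1081}{126} - -1540\right) + \left(-38 + 5 \left(-46\right)\right)\right) - 1744 = \left(\left(- \frac{1081}{126} + 1540\right) - 268\right) - 1744 = \left(\frac{192959}{126} - 268\right) - 1744 = \frac{159191}{126} - 1744 = - \frac{60553}{126}$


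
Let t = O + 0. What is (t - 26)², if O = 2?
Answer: 576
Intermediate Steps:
t = 2 (t = 2 + 0 = 2)
(t - 26)² = (2 - 26)² = (-24)² = 576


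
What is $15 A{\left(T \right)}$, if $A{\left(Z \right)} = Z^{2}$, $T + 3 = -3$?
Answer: $540$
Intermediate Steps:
$T = -6$ ($T = -3 - 3 = -6$)
$15 A{\left(T \right)} = 15 \left(-6\right)^{2} = 15 \cdot 36 = 540$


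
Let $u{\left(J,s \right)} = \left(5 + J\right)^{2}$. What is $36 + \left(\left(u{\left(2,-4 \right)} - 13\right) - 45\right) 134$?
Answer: $-1170$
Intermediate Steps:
$36 + \left(\left(u{\left(2,-4 \right)} - 13\right) - 45\right) 134 = 36 + \left(\left(\left(5 + 2\right)^{2} - 13\right) - 45\right) 134 = 36 + \left(\left(7^{2} - 13\right) - 45\right) 134 = 36 + \left(\left(49 - 13\right) - 45\right) 134 = 36 + \left(36 - 45\right) 134 = 36 - 1206 = -1170$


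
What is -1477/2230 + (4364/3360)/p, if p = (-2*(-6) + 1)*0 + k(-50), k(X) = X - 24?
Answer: -1884865/2772336 ≈ -0.67988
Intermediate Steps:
k(X) = -24 + X
p = -74 (p = (-2*(-6) + 1)*0 + (-24 - 50) = (12 + 1)*0 - 74 = 13*0 - 74 = 0 - 74 = -74)
-1477/2230 + (4364/3360)/p = -1477/2230 + (4364/3360)/(-74) = -1477*1/2230 + (4364*(1/3360))*(-1/74) = -1477/2230 + (1091/840)*(-1/74) = -1477/2230 - 1091/62160 = -1884865/2772336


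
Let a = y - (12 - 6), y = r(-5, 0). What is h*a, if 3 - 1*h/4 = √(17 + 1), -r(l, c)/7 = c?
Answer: -72 + 72*√2 ≈ 29.823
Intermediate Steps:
r(l, c) = -7*c
y = 0 (y = -7*0 = 0)
h = 12 - 12*√2 (h = 12 - 4*√(17 + 1) = 12 - 12*√2 ≈ -4.9706)
a = -6 (a = 0 - (12 - 6) = 0 - 1*6 = 0 - 6 = -6)
h*a = (12 - 12*√2)*(-6) = -72 + 72*√2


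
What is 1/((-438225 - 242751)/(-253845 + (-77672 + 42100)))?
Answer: 289417/680976 ≈ 0.42500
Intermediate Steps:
1/((-438225 - 242751)/(-253845 + (-77672 + 42100))) = 1/(-680976/(-253845 - 35572)) = 1/(-680976/(-289417)) = 1/(-680976*(-1/289417)) = 1/(680976/289417) = 289417/680976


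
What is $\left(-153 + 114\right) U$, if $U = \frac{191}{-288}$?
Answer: $\frac{2483}{96} \approx 25.865$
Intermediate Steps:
$U = - \frac{191}{288}$ ($U = 191 \left(- \frac{1}{288}\right) = - \frac{191}{288} \approx -0.66319$)
$\left(-153 + 114\right) U = \left(-153 + 114\right) \left(- \frac{191}{288}\right) = \left(-39\right) \left(- \frac{191}{288}\right) = \frac{2483}{96}$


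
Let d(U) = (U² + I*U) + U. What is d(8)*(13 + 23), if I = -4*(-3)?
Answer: 6048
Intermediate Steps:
I = 12
d(U) = U² + 13*U (d(U) = (U² + 12*U) + U = U² + 13*U)
d(8)*(13 + 23) = (8*(13 + 8))*(13 + 23) = (8*21)*36 = 168*36 = 6048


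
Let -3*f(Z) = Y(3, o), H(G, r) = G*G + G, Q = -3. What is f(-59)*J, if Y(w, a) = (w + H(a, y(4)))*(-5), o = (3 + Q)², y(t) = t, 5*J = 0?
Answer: 0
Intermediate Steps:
J = 0 (J = (⅕)*0 = 0)
o = 0 (o = (3 - 3)² = 0² = 0)
H(G, r) = G + G² (H(G, r) = G² + G = G + G²)
Y(w, a) = -5*w - 5*a*(1 + a) (Y(w, a) = (w + a*(1 + a))*(-5) = -5*w - 5*a*(1 + a))
f(Z) = 5 (f(Z) = -(-5*3 - 5*0*(1 + 0))/3 = -(-15 - 5*0*1)/3 = -(-15 + 0)/3 = -⅓*(-15) = 5)
f(-59)*J = 5*0 = 0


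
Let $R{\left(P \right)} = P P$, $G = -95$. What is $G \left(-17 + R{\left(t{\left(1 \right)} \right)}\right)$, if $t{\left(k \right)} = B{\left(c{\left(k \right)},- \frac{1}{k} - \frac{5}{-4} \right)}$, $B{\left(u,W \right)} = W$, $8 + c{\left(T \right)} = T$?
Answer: $\frac{25745}{16} \approx 1609.1$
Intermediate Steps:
$c{\left(T \right)} = -8 + T$
$t{\left(k \right)} = \frac{5}{4} - \frac{1}{k}$ ($t{\left(k \right)} = - \frac{1}{k} - \frac{5}{-4} = - \frac{1}{k} - - \frac{5}{4} = - \frac{1}{k} + \frac{5}{4} = \frac{5}{4} - \frac{1}{k}$)
$R{\left(P \right)} = P^{2}$
$G \left(-17 + R{\left(t{\left(1 \right)} \right)}\right) = - 95 \left(-17 + \left(\frac{5}{4} - 1^{-1}\right)^{2}\right) = - 95 \left(-17 + \left(\frac{5}{4} - 1\right)^{2}\right) = - 95 \left(-17 + \left(\frac{1}{4}\right)^{2}\right) = - 95 \left(-17 + \frac{1}{16}\right) = \left(-95\right) \left(- \frac{271}{16}\right) = \frac{25745}{16}$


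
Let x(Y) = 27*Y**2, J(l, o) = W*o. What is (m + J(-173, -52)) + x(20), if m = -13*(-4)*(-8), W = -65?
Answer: 13764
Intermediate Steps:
m = -416 (m = 52*(-8) = -416)
J(l, o) = -65*o
(m + J(-173, -52)) + x(20) = (-416 - 65*(-52)) + 27*20**2 = (-416 + 3380) + 27*400 = 2964 + 10800 = 13764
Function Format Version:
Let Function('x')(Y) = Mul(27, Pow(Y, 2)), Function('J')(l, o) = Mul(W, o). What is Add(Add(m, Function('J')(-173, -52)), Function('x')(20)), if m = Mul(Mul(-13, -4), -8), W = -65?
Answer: 13764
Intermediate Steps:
m = -416 (m = Mul(52, -8) = -416)
Function('J')(l, o) = Mul(-65, o)
Add(Add(m, Function('J')(-173, -52)), Function('x')(20)) = Add(Add(-416, Mul(-65, -52)), Mul(27, Pow(20, 2))) = Add(Add(-416, 3380), Mul(27, 400)) = Add(2964, 10800) = 13764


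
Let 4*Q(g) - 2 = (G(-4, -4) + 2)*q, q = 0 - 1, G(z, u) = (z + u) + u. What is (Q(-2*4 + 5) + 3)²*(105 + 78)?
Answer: 6588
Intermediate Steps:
G(z, u) = z + 2*u (G(z, u) = (u + z) + u = z + 2*u)
q = -1
Q(g) = 3 (Q(g) = ½ + (((-4 + 2*(-4)) + 2)*(-1))/4 = ½ + (((-4 - 8) + 2)*(-1))/4 = ½ + ((-12 + 2)*(-1))/4 = ½ + (-10*(-1))/4 = ½ + (¼)*10 = ½ + 5/2 = 3)
(Q(-2*4 + 5) + 3)²*(105 + 78) = (3 + 3)²*(105 + 78) = 6²*183 = 36*183 = 6588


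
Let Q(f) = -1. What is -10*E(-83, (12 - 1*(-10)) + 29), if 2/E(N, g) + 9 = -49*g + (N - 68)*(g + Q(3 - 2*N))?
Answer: 10/5029 ≈ 0.0019885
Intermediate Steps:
E(N, g) = 2/(-9 - 49*g + (-1 + g)*(-68 + N)) (E(N, g) = 2/(-9 + (-49*g + (N - 68)*(g - 1))) = 2/(-9 + (-49*g + (-68 + N)*(-1 + g))) = 2/(-9 + (-49*g + (-1 + g)*(-68 + N))) = 2/(-9 - 49*g + (-1 + g)*(-68 + N)))
-10*E(-83, (12 - 1*(-10)) + 29) = -20/(59 - 1*(-83) - 117*((12 - 1*(-10)) + 29) - 83*((12 - 1*(-10)) + 29)) = -20/(59 + 83 - 117*((12 + 10) + 29) - 83*((12 + 10) + 29)) = -20/(59 + 83 - 117*(22 + 29) - 83*(22 + 29)) = -20/(59 + 83 - 117*51 - 83*51) = -20/(59 + 83 - 5967 - 4233) = -20/(-10058) = -20*(-1)/10058 = -10*(-1/5029) = 10/5029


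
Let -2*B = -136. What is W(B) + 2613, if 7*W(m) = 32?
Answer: 18323/7 ≈ 2617.6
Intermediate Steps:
B = 68 (B = -½*(-136) = 68)
W(m) = 32/7 (W(m) = (⅐)*32 = 32/7)
W(B) + 2613 = 32/7 + 2613 = 18323/7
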